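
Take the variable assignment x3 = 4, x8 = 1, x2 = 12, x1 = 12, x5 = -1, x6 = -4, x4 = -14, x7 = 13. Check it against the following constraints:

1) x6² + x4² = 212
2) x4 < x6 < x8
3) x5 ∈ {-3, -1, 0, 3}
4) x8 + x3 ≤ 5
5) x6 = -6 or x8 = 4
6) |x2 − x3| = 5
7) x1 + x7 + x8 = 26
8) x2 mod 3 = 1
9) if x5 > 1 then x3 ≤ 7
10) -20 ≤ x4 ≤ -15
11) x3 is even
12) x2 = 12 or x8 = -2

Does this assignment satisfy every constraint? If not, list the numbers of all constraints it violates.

1) x6² + x4² = (-4)² + (-14)² = 16 + 196 = 212 — holds.
2) values -14 < -4 < 1 — holds.
3) x5 = -1 is in {-3, -1, 0, 3} — holds.
4) x8 + x3 = 1 + 4 = 5; 5 ≤ 5 — holds.
5) x6 = -4 ≠ -6 and x8 = 1 ≠ 4; both disjuncts false — fails.
6) |12 − 4| = 8, not 5 — fails.
7) x1 + x7 + x8 = 12 + 13 + 1 = 26 — holds.
8) 12 mod 3 = 0, not 1 — fails.
9) x5 = -1, not > 1; antecedent false, conditional vacuously true — holds.
10) x4 = -14 is outside [-20, -15] — fails.
11) x3 = 4 is even — holds.
12) x2 = 12 = 12 (first disjunct) — holds.

Constraints 5, 6, 8, 10 are violated.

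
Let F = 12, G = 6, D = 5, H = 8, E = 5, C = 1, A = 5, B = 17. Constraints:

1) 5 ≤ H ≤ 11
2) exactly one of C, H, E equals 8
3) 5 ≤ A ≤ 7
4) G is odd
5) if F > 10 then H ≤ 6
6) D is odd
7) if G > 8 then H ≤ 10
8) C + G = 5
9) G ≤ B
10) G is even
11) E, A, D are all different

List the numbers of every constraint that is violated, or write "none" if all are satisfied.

1) H = 8 lies in [5, 11] — holds.
2) C=1, H=8, E=5; 1 of them equals 8 — holds.
3) A = 5 lies in [5, 7] — holds.
4) G = 6 is even — fails.
5) F = 12 > 10, so we need H ≤ 6; but H = 8 > 6 — fails.
6) D = 5 is odd — holds.
7) G = 6, not > 8; antecedent false, conditional vacuously true — holds.
8) C + G = 1 + 6 = 7, not 5 — fails.
9) G = 6, B = 17; 6 ≤ 17 — holds.
10) G = 6 is even — holds.
11) E = A = 5, not all different — fails.

The assignment fails constraints 4, 5, 8, and 11.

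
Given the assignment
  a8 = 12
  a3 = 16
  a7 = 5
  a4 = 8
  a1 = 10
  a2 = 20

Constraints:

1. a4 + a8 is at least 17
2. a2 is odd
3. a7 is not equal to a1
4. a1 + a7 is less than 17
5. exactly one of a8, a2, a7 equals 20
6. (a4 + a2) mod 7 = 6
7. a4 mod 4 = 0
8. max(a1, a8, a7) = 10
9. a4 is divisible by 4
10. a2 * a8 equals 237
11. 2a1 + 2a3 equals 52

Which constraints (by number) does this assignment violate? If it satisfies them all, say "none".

1. a4 + a8 = 8 + 12 = 20; 20 ≥ 17 — OK.
2. a2 = 20 is even — violated.
3. a7 = 5, a1 = 10; distinct — OK.
4. a1 + a7 = 10 + 5 = 15; 15 < 17 — OK.
5. a8=12, a2=20, a7=5; 1 of them equals 20 — OK.
6. a4 + a2 = 28; 28 mod 7 = 0, not 6 — violated.
7. 8 mod 4 = 0 — OK.
8. max(10, 12, 5) = 12, not 10 — violated.
9. 8 / 4 = 2, so 4 divides 8 — OK.
10. a2 * a8 = 20 * 12 = 240, not 237 — violated.
11. 2a1 + 2a3 = 2(10) + 2(16) = 52 — OK.

Constraints 2, 6, 8, 10 are violated.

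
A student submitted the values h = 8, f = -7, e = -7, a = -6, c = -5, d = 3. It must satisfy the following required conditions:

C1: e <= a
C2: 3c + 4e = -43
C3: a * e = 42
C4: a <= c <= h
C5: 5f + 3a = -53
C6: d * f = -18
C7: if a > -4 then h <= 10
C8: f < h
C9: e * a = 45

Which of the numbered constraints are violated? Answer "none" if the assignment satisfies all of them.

C1: e = -7, a = -6; -7 ≤ -6  OK
C2: 3c + 4e = 3(-5) + 4(-7) = -43  OK
C3: a * e = -6 * (-7) = 42  OK
C4: values -6 <= -5 <= 8  OK
C5: 5f + 3a = 5(-7) + 3(-6) = -53  OK
C6: d * f = 3 * (-7) = -21, not -18  FAIL
C7: a = -6, not > -4; antecedent false, conditional vacuously true  OK
C8: f = -7, h = 8; -7 < 8  OK
C9: e * a = -7 * (-6) = 42, not 45  FAIL

Constraints 6 and 9 do not hold.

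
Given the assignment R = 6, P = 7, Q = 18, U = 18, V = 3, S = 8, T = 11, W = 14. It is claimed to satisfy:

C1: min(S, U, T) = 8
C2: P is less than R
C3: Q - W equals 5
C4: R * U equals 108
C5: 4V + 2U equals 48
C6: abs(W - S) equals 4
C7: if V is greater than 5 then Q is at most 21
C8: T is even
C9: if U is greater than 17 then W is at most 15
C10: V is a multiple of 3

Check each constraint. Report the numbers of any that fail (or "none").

Constraints 2, 3, 6, 8 are violated.

C1: min(8, 18, 11) = 8  yes
C2: P = 7, R = 6; 7 ≥ 6 (want <)  no
C3: Q - W = 18 - 14 = 4, not 5  no
C4: R * U = 6 * 18 = 108  yes
C5: 4V + 2U = 4(3) + 2(18) = 48  yes
C6: abs(14 - 8) = 6, not 4  no
C7: V = 3, not > 5; antecedent false, conditional vacuously true  yes
C8: T = 11 is odd  no
C9: U = 18 > 17, so we need W ≤ 15; W = 14 ≤ 15  yes
C10: 3 / 3 = 1, so 3 divides 3  yes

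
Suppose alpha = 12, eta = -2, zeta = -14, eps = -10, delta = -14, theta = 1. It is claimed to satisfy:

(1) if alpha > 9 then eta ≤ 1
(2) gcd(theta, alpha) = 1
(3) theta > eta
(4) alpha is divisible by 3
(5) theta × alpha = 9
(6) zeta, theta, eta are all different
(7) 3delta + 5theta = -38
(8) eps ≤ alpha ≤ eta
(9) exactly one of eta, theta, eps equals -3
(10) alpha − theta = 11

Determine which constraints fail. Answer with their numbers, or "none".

(1) alpha = 12 > 9, so we need eta ≤ 1; eta = -2 ≤ 1 — OK.
(2) gcd(1, 12) = 1 — OK.
(3) theta = 1, eta = -2; 1 > -2 — OK.
(4) 12 / 3 = 4, so 3 divides 12 — OK.
(5) theta × alpha = 1 × 12 = 12, not 9 — violated.
(6) values -14, 1, -2 are pairwise distinct — OK.
(7) 3delta + 5theta = 3(-14) + 5(1) = -37, not -38 — violated.
(8) values -10, 12, -2; alpha = 12 is not ≤ eta = -2 — violated.
(9) eta=-2, theta=1, eps=-10; 0 of them equal -3, not exactly one — violated.
(10) alpha − theta = 12 − 1 = 11 — OK.

Violated: 5, 7, 8, 9.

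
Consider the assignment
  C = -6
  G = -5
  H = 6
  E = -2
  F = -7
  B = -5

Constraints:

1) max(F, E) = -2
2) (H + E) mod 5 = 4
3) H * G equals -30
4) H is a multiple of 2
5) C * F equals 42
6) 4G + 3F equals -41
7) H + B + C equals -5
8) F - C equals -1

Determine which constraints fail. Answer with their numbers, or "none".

All constraints are satisfied.

1) max(-7, -2) = -2 — holds.
2) H + E = 4; 4 mod 5 = 4 — holds.
3) H * G = 6 * (-5) = -30 — holds.
4) 6 / 2 = 3, so 2 divides 6 — holds.
5) C * F = -6 * (-7) = 42 — holds.
6) 4G + 3F = 4(-5) + 3(-7) = -41 — holds.
7) H + B + C = 6 + (-5) + (-6) = -5 — holds.
8) F - C = -7 - (-6) = -1 — holds.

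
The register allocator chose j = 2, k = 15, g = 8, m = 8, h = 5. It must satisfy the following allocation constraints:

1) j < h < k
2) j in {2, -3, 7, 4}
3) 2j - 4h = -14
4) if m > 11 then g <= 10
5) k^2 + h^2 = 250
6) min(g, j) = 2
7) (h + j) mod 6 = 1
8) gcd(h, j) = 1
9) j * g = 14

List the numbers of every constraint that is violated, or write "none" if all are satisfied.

No — constraints 3 and 9 are not satisfied.

1) values 2 < 5 < 15  OK
2) j = 2 is in {2, -3, 7, 4}  OK
3) 2j - 4h = 2(2) - 4(5) = -16, not -14  FAIL
4) m = 8, not > 11; antecedent false, conditional vacuously true  OK
5) k^2 + h^2 = 15^2 + 5^2 = 225 + 25 = 250  OK
6) min(8, 2) = 2  OK
7) h + j = 7; 7 mod 6 = 1  OK
8) gcd(5, 2) = 1  OK
9) j * g = 2 * 8 = 16, not 14  FAIL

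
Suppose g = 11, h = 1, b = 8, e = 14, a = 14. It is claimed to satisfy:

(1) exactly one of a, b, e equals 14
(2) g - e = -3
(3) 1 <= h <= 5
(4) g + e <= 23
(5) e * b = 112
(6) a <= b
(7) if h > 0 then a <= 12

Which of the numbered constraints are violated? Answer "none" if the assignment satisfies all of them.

Constraints 1, 4, 6, 7 do not hold.

(1) a=14, b=8, e=14; 2 of them equal 14, not exactly one — violated.
(2) g - e = 11 - 14 = -3 — OK.
(3) h = 1 lies in [1, 5] — OK.
(4) g + e = 11 + 14 = 25; 25 > 23, bound 23 not met — violated.
(5) e * b = 14 * 8 = 112 — OK.
(6) a = 14, b = 8; 14 > 8 (want ≤) — violated.
(7) h = 1 > 0, so we need a ≤ 12; but a = 14 > 12 — violated.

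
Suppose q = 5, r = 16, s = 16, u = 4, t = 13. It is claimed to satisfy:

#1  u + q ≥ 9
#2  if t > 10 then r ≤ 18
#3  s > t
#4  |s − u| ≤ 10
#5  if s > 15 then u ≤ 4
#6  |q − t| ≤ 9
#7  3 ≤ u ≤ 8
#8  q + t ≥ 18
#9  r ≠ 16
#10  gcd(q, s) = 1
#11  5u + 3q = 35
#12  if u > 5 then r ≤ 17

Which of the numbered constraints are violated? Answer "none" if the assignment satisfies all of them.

Violated: 4 and 9.

#1 u + q = 4 + 5 = 9; 9 ≥ 9  yes
#2 t = 13 > 10, so we need r ≤ 18; r = 16 ≤ 18  yes
#3 s = 16, t = 13; 16 > 13  yes
#4 |16 − 4| = 12; 12 > 10, exceeds bound 10  no
#5 s = 16 > 15, so we need u ≤ 4; u = 4 ≤ 4  yes
#6 |5 − 13| = 8; 8 ≤ 9  yes
#7 u = 4 lies in [3, 8]  yes
#8 q + t = 5 + 13 = 18; 18 ≥ 18  yes
#9 r = 16, but 16 is required to differ  no
#10 gcd(5, 16) = 1  yes
#11 5u + 3q = 5(4) + 3(5) = 35  yes
#12 u = 4, not > 5; antecedent false, conditional vacuously true  yes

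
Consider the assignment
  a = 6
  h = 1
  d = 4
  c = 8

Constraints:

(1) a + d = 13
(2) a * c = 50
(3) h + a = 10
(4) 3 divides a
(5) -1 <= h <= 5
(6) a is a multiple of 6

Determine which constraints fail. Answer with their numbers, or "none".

Constraints 1, 2, and 3 do not hold.

(1) a + d = 6 + 4 = 10, not 13 — violated.
(2) a * c = 6 * 8 = 48, not 50 — violated.
(3) h + a = 1 + 6 = 7, not 10 — violated.
(4) 6 / 3 = 2, so 3 divides 6 — OK.
(5) h = 1 lies in [-1, 5] — OK.
(6) 6 / 6 = 1, so 6 divides 6 — OK.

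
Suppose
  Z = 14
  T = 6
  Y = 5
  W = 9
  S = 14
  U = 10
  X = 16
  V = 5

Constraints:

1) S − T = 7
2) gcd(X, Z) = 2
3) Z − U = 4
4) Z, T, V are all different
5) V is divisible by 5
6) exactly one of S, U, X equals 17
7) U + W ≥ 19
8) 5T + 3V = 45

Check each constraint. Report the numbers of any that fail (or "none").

The assignment fails constraints 1, 6.

1) S − T = 14 − 6 = 8, not 7 — fails.
2) gcd(16, 14) = 2 — holds.
3) Z − U = 14 − 10 = 4 — holds.
4) values 14, 6, 5 are pairwise distinct — holds.
5) 5 / 5 = 1, so 5 divides 5 — holds.
6) S=14, U=10, X=16; 0 of them equal 17, not exactly one — fails.
7) U + W = 10 + 9 = 19; 19 ≥ 19 — holds.
8) 5T + 3V = 5(6) + 3(5) = 45 — holds.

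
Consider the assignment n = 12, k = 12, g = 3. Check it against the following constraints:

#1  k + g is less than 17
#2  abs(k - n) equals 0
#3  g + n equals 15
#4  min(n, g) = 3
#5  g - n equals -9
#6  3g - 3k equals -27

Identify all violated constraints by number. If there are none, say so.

None — every constraint holds.

#1 k + g = 12 + 3 = 15; 15 < 17  holds
#2 abs(12 - 12) = 0  holds
#3 g + n = 3 + 12 = 15  holds
#4 min(12, 3) = 3  holds
#5 g - n = 3 - 12 = -9  holds
#6 3g - 3k = 3(3) - 3(12) = -27  holds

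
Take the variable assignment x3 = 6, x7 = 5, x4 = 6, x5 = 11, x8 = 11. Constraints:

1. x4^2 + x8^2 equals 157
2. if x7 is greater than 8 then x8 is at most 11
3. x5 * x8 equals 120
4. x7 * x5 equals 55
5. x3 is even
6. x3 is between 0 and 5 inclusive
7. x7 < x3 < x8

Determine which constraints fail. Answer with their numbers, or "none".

No — constraints 3 and 6 are not satisfied.

1. x4^2 + x8^2 = 6^2 + 11^2 = 36 + 121 = 157 — OK.
2. x7 = 5, not > 8; antecedent false, conditional vacuously true — OK.
3. x5 * x8 = 11 * 11 = 121, not 120 — violated.
4. x7 * x5 = 5 * 11 = 55 — OK.
5. x3 = 6 is even — OK.
6. x3 = 6 is outside [0, 5] — violated.
7. values 5 < 6 < 11 — OK.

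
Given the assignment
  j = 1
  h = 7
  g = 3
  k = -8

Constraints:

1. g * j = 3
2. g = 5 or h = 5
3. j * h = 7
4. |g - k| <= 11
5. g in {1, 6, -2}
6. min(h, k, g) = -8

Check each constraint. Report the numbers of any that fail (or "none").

1. g * j = 3 * 1 = 3  true
2. g = 3 ≠ 5 and h = 7 ≠ 5; both disjuncts false  false
3. j * h = 1 * 7 = 7  true
4. |3 - (-8)| = 11; 11 ≤ 11  true
5. g = 3 is not in {1, 6, -2}  false
6. min(7, -8, 3) = -8  true

Constraints 2 and 5 are violated.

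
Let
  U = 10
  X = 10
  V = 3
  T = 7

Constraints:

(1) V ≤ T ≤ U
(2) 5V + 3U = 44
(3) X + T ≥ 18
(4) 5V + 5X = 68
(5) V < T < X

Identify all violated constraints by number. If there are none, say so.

The assignment fails constraints 2, 3, 4.

(1) values 3 ≤ 7 ≤ 10 — holds.
(2) 5V + 3U = 5(3) + 3(10) = 45, not 44 — does not hold.
(3) X + T = 10 + 7 = 17; 17 < 18, bound 18 not met — does not hold.
(4) 5V + 5X = 5(3) + 5(10) = 65, not 68 — does not hold.
(5) values 3 < 7 < 10 — holds.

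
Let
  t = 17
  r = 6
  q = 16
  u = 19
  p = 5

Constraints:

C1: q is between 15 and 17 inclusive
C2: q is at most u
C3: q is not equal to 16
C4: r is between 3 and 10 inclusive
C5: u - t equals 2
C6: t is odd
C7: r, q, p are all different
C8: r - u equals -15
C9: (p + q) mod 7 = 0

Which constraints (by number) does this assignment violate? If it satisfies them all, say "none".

Constraints 3 and 8 are violated.

C1: q = 16 lies in [15, 17] — holds.
C2: q = 16, u = 19; 16 ≤ 19 — holds.
C3: q = 16, but 16 is required to differ — does not hold.
C4: r = 6 lies in [3, 10] — holds.
C5: u - t = 19 - 17 = 2 — holds.
C6: t = 17 is odd — holds.
C7: values 6, 16, 5 are pairwise distinct — holds.
C8: r - u = 6 - 19 = -13, not -15 — does not hold.
C9: p + q = 21; 21 mod 7 = 0 — holds.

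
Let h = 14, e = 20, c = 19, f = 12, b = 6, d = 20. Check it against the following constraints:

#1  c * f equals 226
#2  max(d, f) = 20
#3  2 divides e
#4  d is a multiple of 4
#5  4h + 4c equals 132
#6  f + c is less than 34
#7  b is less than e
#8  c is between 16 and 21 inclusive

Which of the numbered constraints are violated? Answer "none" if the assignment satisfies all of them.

#1 c * f = 19 * 12 = 228, not 226  FAIL
#2 max(20, 12) = 20  OK
#3 20 / 2 = 10, so 2 divides 20  OK
#4 20 / 4 = 5, so 4 divides 20  OK
#5 4h + 4c = 4(14) + 4(19) = 132  OK
#6 f + c = 12 + 19 = 31; 31 < 34  OK
#7 b = 6, e = 20; 6 < 20  OK
#8 c = 19 lies in [16, 21]  OK

Constraint 1 is violated.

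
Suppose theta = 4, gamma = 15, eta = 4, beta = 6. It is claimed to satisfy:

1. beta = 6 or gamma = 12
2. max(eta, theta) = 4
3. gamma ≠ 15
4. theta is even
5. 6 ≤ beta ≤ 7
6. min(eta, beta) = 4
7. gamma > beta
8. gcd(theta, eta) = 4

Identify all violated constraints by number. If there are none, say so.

1. beta = 6 = 6 (first disjunct)  true
2. max(4, 4) = 4  true
3. gamma = 15, but 15 is required to differ  false
4. theta = 4 is even  true
5. beta = 6 lies in [6, 7]  true
6. min(4, 6) = 4  true
7. gamma = 15, beta = 6; 15 > 6  true
8. gcd(4, 4) = 4  true

Constraint 3 does not hold.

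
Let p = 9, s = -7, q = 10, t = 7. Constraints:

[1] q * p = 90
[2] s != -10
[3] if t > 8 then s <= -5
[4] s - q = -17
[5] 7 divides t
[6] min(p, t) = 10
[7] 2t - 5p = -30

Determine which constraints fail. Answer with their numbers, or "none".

[1] q * p = 10 * 9 = 90 — holds.
[2] s = -7, and -7 ≠ -10 — holds.
[3] t = 7, not > 8; antecedent false, conditional vacuously true — holds.
[4] s - q = -7 - 10 = -17 — holds.
[5] 7 / 7 = 1, so 7 divides 7 — holds.
[6] min(9, 7) = 7, not 10 — does not hold.
[7] 2t - 5p = 2(7) - 5(9) = -31, not -30 — does not hold.

Violated: 6 and 7.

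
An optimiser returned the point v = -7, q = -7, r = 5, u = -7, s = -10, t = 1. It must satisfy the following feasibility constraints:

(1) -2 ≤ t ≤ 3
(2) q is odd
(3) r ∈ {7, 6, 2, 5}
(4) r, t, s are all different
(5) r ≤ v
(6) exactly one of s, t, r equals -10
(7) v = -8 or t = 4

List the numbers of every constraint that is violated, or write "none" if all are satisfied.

(1) t = 1 lies in [-2, 3]  ✔
(2) q = -7 is odd  ✔
(3) r = 5 is in {7, 6, 2, 5}  ✔
(4) values 5, 1, -10 are pairwise distinct  ✔
(5) r = 5, v = -7; 5 > -7 (want ≤)  ✘
(6) s=-10, t=1, r=5; 1 of them equals -10  ✔
(7) v = -7 ≠ -8 and t = 1 ≠ 4; both disjuncts false  ✘

Constraints 5, 7 do not hold.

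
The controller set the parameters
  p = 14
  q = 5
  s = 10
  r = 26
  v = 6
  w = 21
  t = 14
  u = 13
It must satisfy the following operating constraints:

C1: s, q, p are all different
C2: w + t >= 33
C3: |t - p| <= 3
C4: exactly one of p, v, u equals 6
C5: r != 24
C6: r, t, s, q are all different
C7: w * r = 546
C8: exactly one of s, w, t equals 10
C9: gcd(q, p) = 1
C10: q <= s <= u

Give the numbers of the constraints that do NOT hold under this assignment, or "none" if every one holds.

Yes — all constraints hold.

C1: values 10, 5, 14 are pairwise distinct — holds.
C2: w + t = 21 + 14 = 35; 35 ≥ 33 — holds.
C3: |14 - 14| = 0; 0 ≤ 3 — holds.
C4: p=14, v=6, u=13; 1 of them equals 6 — holds.
C5: r = 26, and 26 ≠ 24 — holds.
C6: values 26, 14, 10, 5 are pairwise distinct — holds.
C7: w * r = 21 * 26 = 546 — holds.
C8: s=10, w=21, t=14; 1 of them equals 10 — holds.
C9: gcd(5, 14) = 1 — holds.
C10: values 5 <= 10 <= 13 — holds.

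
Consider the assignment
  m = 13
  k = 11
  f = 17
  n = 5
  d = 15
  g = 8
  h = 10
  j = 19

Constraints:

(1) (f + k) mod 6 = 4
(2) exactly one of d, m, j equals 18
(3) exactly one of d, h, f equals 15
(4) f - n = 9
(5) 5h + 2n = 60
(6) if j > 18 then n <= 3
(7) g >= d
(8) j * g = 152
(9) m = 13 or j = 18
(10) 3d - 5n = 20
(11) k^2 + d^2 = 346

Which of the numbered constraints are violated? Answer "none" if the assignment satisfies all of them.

(1) f + k = 28; 28 mod 6 = 4  true
(2) d=15, m=13, j=19; 0 of them equal 18, not exactly one  false
(3) d=15, h=10, f=17; 1 of them equals 15  true
(4) f - n = 17 - 5 = 12, not 9  false
(5) 5h + 2n = 5(10) + 2(5) = 60  true
(6) j = 19 > 18, so we need n ≤ 3; but n = 5 > 3  false
(7) g = 8, d = 15; 8 < 15 (want ≥)  false
(8) j * g = 19 * 8 = 152  true
(9) m = 13 = 13 (first disjunct)  true
(10) 3d - 5n = 3(15) - 5(5) = 20  true
(11) k^2 + d^2 = 11^2 + 15^2 = 121 + 225 = 346  true

Constraints 2, 4, 6, 7 do not hold.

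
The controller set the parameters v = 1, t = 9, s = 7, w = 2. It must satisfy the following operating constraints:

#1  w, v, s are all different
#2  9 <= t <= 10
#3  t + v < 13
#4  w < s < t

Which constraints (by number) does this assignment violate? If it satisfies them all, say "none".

None — every constraint holds.

#1 values 2, 1, 7 are pairwise distinct  ✓
#2 t = 9 lies in [9, 10]  ✓
#3 t + v = 9 + 1 = 10; 10 < 13  ✓
#4 values 2 < 7 < 9  ✓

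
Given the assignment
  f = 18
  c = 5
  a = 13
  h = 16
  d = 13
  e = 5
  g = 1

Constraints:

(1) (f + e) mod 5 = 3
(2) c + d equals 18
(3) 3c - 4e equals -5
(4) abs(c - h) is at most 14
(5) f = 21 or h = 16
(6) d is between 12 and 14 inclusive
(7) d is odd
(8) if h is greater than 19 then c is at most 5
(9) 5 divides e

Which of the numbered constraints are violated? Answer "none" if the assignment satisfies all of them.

(1) f + e = 23; 23 mod 5 = 3 — satisfied.
(2) c + d = 5 + 13 = 18 — satisfied.
(3) 3c - 4e = 3(5) - 4(5) = -5 — satisfied.
(4) abs(5 - 16) = 11; 11 ≤ 14 — satisfied.
(5) f = 18 ≠ 21, but h = 16 = 16 (second disjunct) — satisfied.
(6) d = 13 lies in [12, 14] — satisfied.
(7) d = 13 is odd — satisfied.
(8) h = 16, not > 19; antecedent false, conditional vacuously true — satisfied.
(9) 5 / 5 = 1, so 5 divides 5 — satisfied.

None — every constraint holds.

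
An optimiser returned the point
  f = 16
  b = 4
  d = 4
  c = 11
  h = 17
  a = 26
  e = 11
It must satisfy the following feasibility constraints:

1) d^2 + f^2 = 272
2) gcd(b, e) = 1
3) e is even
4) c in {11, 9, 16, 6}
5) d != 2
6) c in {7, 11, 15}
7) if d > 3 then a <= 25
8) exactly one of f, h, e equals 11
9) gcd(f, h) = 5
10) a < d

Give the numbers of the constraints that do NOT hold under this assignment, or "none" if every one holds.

1) d^2 + f^2 = 4^2 + 16^2 = 16 + 256 = 272 — holds.
2) gcd(4, 11) = 1 — holds.
3) e = 11 is odd — does not hold.
4) c = 11 is in {11, 9, 16, 6} — holds.
5) d = 4, and 4 ≠ 2 — holds.
6) c = 11 is in {7, 11, 15} — holds.
7) d = 4 > 3, so we need a ≤ 25; but a = 26 > 25 — does not hold.
8) f=16, h=17, e=11; 1 of them equals 11 — holds.
9) gcd(16, 17) = 1, not 5 — does not hold.
10) a = 26, d = 4; 26 ≥ 4 (want <) — does not hold.

Constraints 3, 7, 9, and 10 are violated.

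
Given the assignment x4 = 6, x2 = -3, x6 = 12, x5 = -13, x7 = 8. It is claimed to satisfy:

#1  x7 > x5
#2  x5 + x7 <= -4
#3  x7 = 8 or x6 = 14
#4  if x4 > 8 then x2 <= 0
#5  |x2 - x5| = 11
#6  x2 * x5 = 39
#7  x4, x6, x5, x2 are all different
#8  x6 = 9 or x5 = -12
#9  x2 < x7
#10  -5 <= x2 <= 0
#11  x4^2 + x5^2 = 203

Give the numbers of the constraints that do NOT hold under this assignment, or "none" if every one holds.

#1 x7 = 8, x5 = -13; 8 > -13 — OK.
#2 x5 + x7 = -13 + 8 = -5; -5 ≤ -4 — OK.
#3 x7 = 8 = 8 (first disjunct) — OK.
#4 x4 = 6, not > 8; antecedent false, conditional vacuously true — OK.
#5 |-3 - (-13)| = 10, not 11 — violated.
#6 x2 * x5 = -3 * (-13) = 39 — OK.
#7 values 6, 12, -13, -3 are pairwise distinct — OK.
#8 x6 = 12 ≠ 9 and x5 = -13 ≠ -12; both disjuncts false — violated.
#9 x2 = -3, x7 = 8; -3 < 8 — OK.
#10 x2 = -3 lies in [-5, 0] — OK.
#11 x4^2 + x5^2 = 6^2 + (-13)^2 = 36 + 169 = 205, not 203 — violated.

Constraints 5, 8, and 11 are violated.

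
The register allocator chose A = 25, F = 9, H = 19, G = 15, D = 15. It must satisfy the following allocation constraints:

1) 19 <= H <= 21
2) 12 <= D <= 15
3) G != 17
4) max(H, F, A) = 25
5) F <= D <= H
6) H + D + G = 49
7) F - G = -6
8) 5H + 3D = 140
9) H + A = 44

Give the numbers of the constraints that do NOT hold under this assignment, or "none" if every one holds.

1) H = 19 lies in [19, 21]  holds
2) D = 15 lies in [12, 15]  holds
3) G = 15, and 15 ≠ 17  holds
4) max(19, 9, 25) = 25  holds
5) values 9 <= 15 <= 19  holds
6) H + D + G = 19 + 15 + 15 = 49  holds
7) F - G = 9 - 15 = -6  holds
8) 5H + 3D = 5(19) + 3(15) = 140  holds
9) H + A = 19 + 25 = 44  holds

No violations.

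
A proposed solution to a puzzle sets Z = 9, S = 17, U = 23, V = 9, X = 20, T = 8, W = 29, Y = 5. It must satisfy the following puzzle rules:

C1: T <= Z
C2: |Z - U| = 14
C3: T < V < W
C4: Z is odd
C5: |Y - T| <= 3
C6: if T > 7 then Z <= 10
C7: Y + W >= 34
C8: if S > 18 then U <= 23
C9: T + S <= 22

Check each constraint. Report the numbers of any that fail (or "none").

Violated: 9.

C1: T = 8, Z = 9; 8 ≤ 9  true
C2: |9 - 23| = 14  true
C3: values 8 < 9 < 29  true
C4: Z = 9 is odd  true
C5: |5 - 8| = 3; 3 ≤ 3  true
C6: T = 8 > 7, so we need Z ≤ 10; Z = 9 ≤ 10  true
C7: Y + W = 5 + 29 = 34; 34 ≥ 34  true
C8: S = 17, not > 18; antecedent false, conditional vacuously true  true
C9: T + S = 8 + 17 = 25; 25 > 22, bound 22 not met  false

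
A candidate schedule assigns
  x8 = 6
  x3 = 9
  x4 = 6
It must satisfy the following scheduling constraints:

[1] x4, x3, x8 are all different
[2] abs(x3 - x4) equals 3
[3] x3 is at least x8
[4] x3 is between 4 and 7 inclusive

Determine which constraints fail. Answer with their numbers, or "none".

[1] x4 = x8 = 6, not all different  FAIL
[2] abs(9 - 6) = 3  OK
[3] x3 = 9, x8 = 6; 9 ≥ 6  OK
[4] x3 = 9 is outside [4, 7]  FAIL

Constraints 1 and 4 do not hold.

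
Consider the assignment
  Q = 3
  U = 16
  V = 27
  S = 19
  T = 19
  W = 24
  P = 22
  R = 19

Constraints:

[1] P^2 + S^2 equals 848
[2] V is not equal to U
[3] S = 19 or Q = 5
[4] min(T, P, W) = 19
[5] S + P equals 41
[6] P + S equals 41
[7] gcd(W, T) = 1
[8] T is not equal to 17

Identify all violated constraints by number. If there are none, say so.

Constraint 1 is violated.

[1] P^2 + S^2 = 22^2 + 19^2 = 484 + 361 = 845, not 848 — fails.
[2] V = 27, U = 16; distinct — holds.
[3] S = 19 = 19 (first disjunct) — holds.
[4] min(19, 22, 24) = 19 — holds.
[5] S + P = 19 + 22 = 41 — holds.
[6] P + S = 22 + 19 = 41 — holds.
[7] gcd(24, 19) = 1 — holds.
[8] T = 19, and 19 ≠ 17 — holds.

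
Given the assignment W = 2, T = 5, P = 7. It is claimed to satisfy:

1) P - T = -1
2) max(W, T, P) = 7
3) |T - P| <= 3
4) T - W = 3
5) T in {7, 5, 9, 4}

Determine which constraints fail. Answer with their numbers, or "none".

1) P - T = 7 - 5 = 2, not -1  fails
2) max(2, 5, 7) = 7  holds
3) |5 - 7| = 2; 2 ≤ 3  holds
4) T - W = 5 - 2 = 3  holds
5) T = 5 is in {7, 5, 9, 4}  holds

Violated: 1.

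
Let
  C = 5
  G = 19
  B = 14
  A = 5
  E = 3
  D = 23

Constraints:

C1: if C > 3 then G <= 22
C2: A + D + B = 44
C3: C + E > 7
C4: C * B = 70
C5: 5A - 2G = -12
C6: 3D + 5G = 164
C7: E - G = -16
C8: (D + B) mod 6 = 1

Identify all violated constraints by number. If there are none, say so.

Constraints 2 and 5 do not hold.

C1: C = 5 > 3, so we need G ≤ 22; G = 19 ≤ 22  OK
C2: A + D + B = 5 + 23 + 14 = 42, not 44  FAIL
C3: C + E = 5 + 3 = 8; 8 > 7  OK
C4: C * B = 5 * 14 = 70  OK
C5: 5A - 2G = 5(5) - 2(19) = -13, not -12  FAIL
C6: 3D + 5G = 3(23) + 5(19) = 164  OK
C7: E - G = 3 - 19 = -16  OK
C8: D + B = 37; 37 mod 6 = 1  OK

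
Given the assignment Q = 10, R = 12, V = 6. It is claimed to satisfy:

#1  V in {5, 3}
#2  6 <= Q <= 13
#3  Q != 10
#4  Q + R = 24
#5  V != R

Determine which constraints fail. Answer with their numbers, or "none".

The assignment fails constraints 1, 3, 4.

#1 V = 6 is not in {5, 3} — does not hold.
#2 Q = 10 lies in [6, 13] — holds.
#3 Q = 10, but 10 is required to differ — does not hold.
#4 Q + R = 10 + 12 = 22, not 24 — does not hold.
#5 V = 6, R = 12; distinct — holds.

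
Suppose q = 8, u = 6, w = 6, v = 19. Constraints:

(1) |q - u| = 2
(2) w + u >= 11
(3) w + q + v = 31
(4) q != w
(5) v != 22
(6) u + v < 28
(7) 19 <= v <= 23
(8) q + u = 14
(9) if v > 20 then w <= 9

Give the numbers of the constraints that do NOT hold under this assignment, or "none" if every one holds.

(1) |8 - 6| = 2 — satisfied.
(2) w + u = 6 + 6 = 12; 12 ≥ 11 — satisfied.
(3) w + q + v = 6 + 8 + 19 = 33, not 31 — violated.
(4) q = 8, w = 6; distinct — satisfied.
(5) v = 19, and 19 ≠ 22 — satisfied.
(6) u + v = 6 + 19 = 25; 25 < 28 — satisfied.
(7) v = 19 lies in [19, 23] — satisfied.
(8) q + u = 8 + 6 = 14 — satisfied.
(9) v = 19, not > 20; antecedent false, conditional vacuously true — satisfied.

The assignment fails constraint 3.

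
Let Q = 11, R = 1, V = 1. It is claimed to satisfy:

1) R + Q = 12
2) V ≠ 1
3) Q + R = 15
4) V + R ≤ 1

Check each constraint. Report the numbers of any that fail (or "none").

Constraints 2, 3, 4 do not hold.

1) R + Q = 1 + 11 = 12 — OK.
2) V = 1, but 1 is required to differ — violated.
3) Q + R = 11 + 1 = 12, not 15 — violated.
4) V + R = 1 + 1 = 2; 2 > 1, bound 1 not met — violated.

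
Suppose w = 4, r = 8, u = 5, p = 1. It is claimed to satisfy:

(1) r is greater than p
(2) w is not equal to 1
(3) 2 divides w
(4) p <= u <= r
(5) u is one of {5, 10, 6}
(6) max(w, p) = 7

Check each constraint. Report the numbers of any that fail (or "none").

(1) r = 8, p = 1; 8 > 1 — OK.
(2) w = 4, and 4 ≠ 1 — OK.
(3) 4 / 2 = 2, so 2 divides 4 — OK.
(4) values 1 <= 5 <= 8 — OK.
(5) u = 5 is in {5, 10, 6} — OK.
(6) max(4, 1) = 4, not 7 — violated.

Violated: 6.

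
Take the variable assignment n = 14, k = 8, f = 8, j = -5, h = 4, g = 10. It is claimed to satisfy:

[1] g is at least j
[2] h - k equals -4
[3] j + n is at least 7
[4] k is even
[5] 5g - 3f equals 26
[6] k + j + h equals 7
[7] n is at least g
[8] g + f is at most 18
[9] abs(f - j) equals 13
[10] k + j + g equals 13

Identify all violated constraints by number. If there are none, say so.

No violations.

[1] g = 10, j = -5; 10 ≥ -5 — holds.
[2] h - k = 4 - 8 = -4 — holds.
[3] j + n = -5 + 14 = 9; 9 ≥ 7 — holds.
[4] k = 8 is even — holds.
[5] 5g - 3f = 5(10) - 3(8) = 26 — holds.
[6] k + j + h = 8 + (-5) + 4 = 7 — holds.
[7] n = 14, g = 10; 14 ≥ 10 — holds.
[8] g + f = 10 + 8 = 18; 18 ≤ 18 — holds.
[9] abs(8 - (-5)) = 13 — holds.
[10] k + j + g = 8 + (-5) + 10 = 13 — holds.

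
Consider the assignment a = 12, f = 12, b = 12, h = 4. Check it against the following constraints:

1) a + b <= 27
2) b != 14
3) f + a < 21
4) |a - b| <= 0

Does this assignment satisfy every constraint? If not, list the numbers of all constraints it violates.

1) a + b = 12 + 12 = 24; 24 ≤ 27  ✔
2) b = 12, and 12 ≠ 14  ✔
3) f + a = 12 + 12 = 24; 24 ≥ 21, bound 21 not met  ✘
4) |12 - 12| = 0; 0 ≤ 0  ✔

No — constraint 3 is not satisfied.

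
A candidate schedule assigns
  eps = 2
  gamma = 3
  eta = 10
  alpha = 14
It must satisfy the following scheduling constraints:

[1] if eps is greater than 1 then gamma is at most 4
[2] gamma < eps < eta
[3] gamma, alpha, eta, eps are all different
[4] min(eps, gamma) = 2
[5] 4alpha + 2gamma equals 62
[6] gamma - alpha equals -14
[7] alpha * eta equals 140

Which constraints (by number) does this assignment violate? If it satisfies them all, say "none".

[1] eps = 2 > 1, so we need gamma ≤ 4; gamma = 3 ≤ 4  OK
[2] values 3, 2, 10; gamma = 3 is not < eps = 2  FAIL
[3] values 3, 14, 10, 2 are pairwise distinct  OK
[4] min(2, 3) = 2  OK
[5] 4alpha + 2gamma = 4(14) + 2(3) = 62  OK
[6] gamma - alpha = 3 - 14 = -11, not -14  FAIL
[7] alpha * eta = 14 * 10 = 140  OK

No — constraints 2 and 6 are not satisfied.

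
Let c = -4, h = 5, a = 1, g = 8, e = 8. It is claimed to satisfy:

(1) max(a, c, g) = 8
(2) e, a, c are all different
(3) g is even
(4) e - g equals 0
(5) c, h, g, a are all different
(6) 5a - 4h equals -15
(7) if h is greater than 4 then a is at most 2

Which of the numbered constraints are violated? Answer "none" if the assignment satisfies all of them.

(1) max(1, -4, 8) = 8  OK
(2) values 8, 1, -4 are pairwise distinct  OK
(3) g = 8 is even  OK
(4) e - g = 8 - 8 = 0  OK
(5) values -4, 5, 8, 1 are pairwise distinct  OK
(6) 5a - 4h = 5(1) - 4(5) = -15  OK
(7) h = 5 > 4, so we need a ≤ 2; a = 1 ≤ 2  OK

No violations.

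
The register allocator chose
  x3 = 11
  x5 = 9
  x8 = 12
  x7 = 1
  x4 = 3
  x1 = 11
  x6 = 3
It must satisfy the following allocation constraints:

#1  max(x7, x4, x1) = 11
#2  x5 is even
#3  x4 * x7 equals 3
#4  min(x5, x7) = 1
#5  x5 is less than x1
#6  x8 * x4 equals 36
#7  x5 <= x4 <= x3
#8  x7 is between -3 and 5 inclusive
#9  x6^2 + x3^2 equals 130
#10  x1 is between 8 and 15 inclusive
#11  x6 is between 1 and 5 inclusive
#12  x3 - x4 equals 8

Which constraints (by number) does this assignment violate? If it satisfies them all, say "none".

#1 max(1, 3, 11) = 11 — holds.
#2 x5 = 9 is odd — does not hold.
#3 x4 * x7 = 3 * 1 = 3 — holds.
#4 min(9, 1) = 1 — holds.
#5 x5 = 9, x1 = 11; 9 < 11 — holds.
#6 x8 * x4 = 12 * 3 = 36 — holds.
#7 values 9, 3, 11; x5 = 9 is not <= x4 = 3 — does not hold.
#8 x7 = 1 lies in [-3, 5] — holds.
#9 x6^2 + x3^2 = 3^2 + 11^2 = 9 + 121 = 130 — holds.
#10 x1 = 11 lies in [8, 15] — holds.
#11 x6 = 3 lies in [1, 5] — holds.
#12 x3 - x4 = 11 - 3 = 8 — holds.

No — constraints 2, 7 are not satisfied.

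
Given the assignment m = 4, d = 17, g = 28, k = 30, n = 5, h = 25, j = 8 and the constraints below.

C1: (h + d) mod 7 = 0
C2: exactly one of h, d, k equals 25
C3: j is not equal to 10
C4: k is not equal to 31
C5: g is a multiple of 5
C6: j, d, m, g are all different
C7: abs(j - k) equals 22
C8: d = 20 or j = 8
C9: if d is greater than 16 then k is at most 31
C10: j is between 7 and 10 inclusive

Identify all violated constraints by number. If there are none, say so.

C1: h + d = 42; 42 mod 7 = 0  ✓
C2: h=25, d=17, k=30; 1 of them equals 25  ✓
C3: j = 8, and 8 ≠ 10  ✓
C4: k = 30, and 30 ≠ 31  ✓
C5: 28 = 5*5 + 3, so 5 does not divide 28  ✗
C6: values 8, 17, 4, 28 are pairwise distinct  ✓
C7: abs(8 - 30) = 22  ✓
C8: d = 17 ≠ 20, but j = 8 = 8 (second disjunct)  ✓
C9: d = 17 > 16, so we need k ≤ 31; k = 30 ≤ 31  ✓
C10: j = 8 lies in [7, 10]  ✓

No — constraint 5 is not satisfied.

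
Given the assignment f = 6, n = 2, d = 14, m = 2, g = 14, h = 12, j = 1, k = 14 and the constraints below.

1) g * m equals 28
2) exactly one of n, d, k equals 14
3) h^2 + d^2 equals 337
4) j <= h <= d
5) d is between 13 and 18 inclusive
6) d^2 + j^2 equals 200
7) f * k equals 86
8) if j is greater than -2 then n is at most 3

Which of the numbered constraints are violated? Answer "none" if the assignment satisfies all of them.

1) g * m = 14 * 2 = 28  OK
2) n=2, d=14, k=14; 2 of them equal 14, not exactly one  FAIL
3) h^2 + d^2 = 12^2 + 14^2 = 144 + 196 = 340, not 337  FAIL
4) values 1 <= 12 <= 14  OK
5) d = 14 lies in [13, 18]  OK
6) d^2 + j^2 = 14^2 + 1^2 = 196 + 1 = 197, not 200  FAIL
7) f * k = 6 * 14 = 84, not 86  FAIL
8) j = 1 > -2, so we need n ≤ 3; n = 2 ≤ 3  OK

Constraints 2, 3, 6, 7 do not hold.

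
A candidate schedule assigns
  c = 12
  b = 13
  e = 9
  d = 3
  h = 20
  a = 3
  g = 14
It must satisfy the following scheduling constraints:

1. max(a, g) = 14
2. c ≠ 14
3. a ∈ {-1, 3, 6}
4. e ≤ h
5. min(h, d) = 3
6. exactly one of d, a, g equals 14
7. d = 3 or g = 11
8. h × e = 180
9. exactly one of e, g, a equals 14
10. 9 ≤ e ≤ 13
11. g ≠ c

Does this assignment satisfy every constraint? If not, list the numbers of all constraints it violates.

1. max(3, 14) = 14 — holds.
2. c = 12, and 12 ≠ 14 — holds.
3. a = 3 is in {-1, 3, 6} — holds.
4. e = 9, h = 20; 9 ≤ 20 — holds.
5. min(20, 3) = 3 — holds.
6. d=3, a=3, g=14; 1 of them equals 14 — holds.
7. d = 3 = 3 (first disjunct) — holds.
8. h × e = 20 × 9 = 180 — holds.
9. e=9, g=14, a=3; 1 of them equals 14 — holds.
10. e = 9 lies in [9, 13] — holds.
11. g = 14, c = 12; distinct — holds.

No violations.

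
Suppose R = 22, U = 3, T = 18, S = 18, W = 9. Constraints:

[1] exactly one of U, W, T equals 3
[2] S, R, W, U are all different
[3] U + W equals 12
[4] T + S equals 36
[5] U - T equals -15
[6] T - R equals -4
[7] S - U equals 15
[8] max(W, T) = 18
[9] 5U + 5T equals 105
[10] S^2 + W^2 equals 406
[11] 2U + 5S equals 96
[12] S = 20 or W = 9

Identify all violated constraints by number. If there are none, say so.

Constraint 10 is violated.

[1] U=3, W=9, T=18; 1 of them equals 3 — satisfied.
[2] values 18, 22, 9, 3 are pairwise distinct — satisfied.
[3] U + W = 3 + 9 = 12 — satisfied.
[4] T + S = 18 + 18 = 36 — satisfied.
[5] U - T = 3 - 18 = -15 — satisfied.
[6] T - R = 18 - 22 = -4 — satisfied.
[7] S - U = 18 - 3 = 15 — satisfied.
[8] max(9, 18) = 18 — satisfied.
[9] 5U + 5T = 5(3) + 5(18) = 105 — satisfied.
[10] S^2 + W^2 = 18^2 + 9^2 = 324 + 81 = 405, not 406 — violated.
[11] 2U + 5S = 2(3) + 5(18) = 96 — satisfied.
[12] S = 18 ≠ 20, but W = 9 = 9 (second disjunct) — satisfied.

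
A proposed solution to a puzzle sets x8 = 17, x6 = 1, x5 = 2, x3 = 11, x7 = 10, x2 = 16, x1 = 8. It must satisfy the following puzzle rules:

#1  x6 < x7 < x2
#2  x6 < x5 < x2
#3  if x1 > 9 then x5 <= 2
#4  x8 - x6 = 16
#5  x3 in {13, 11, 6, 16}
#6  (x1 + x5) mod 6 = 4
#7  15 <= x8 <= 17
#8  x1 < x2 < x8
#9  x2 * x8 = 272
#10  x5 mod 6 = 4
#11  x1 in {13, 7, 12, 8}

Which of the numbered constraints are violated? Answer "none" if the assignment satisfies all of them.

#1 values 1 < 10 < 16 — holds.
#2 values 1 < 2 < 16 — holds.
#3 x1 = 8, not > 9; antecedent false, conditional vacuously true — holds.
#4 x8 - x6 = 17 - 1 = 16 — holds.
#5 x3 = 11 is in {13, 11, 6, 16} — holds.
#6 x1 + x5 = 10; 10 mod 6 = 4 — holds.
#7 x8 = 17 lies in [15, 17] — holds.
#8 values 8 < 16 < 17 — holds.
#9 x2 * x8 = 16 * 17 = 272 — holds.
#10 2 mod 6 = 2, not 4 — fails.
#11 x1 = 8 is in {13, 7, 12, 8} — holds.

Violated: 10.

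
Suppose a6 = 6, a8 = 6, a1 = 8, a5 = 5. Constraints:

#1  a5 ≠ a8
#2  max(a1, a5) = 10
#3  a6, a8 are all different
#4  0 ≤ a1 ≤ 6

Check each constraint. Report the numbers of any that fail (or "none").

The assignment fails constraints 2, 3, and 4.

#1 a5 = 5, a8 = 6; distinct — holds.
#2 max(8, 5) = 8, not 10 — does not hold.
#3 a6 = a8 = 6, not all different — does not hold.
#4 a1 = 8 is outside [0, 6] — does not hold.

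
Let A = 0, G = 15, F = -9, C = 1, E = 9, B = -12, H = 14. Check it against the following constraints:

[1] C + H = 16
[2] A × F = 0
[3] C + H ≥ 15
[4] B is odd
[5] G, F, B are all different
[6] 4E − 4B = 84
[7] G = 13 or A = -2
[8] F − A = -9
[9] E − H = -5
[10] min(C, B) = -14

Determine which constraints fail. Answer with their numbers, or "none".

The assignment fails constraints 1, 4, 7, and 10.

[1] C + H = 1 + 14 = 15, not 16 — fails.
[2] A × F = 0 × (-9) = 0 — holds.
[3] C + H = 1 + 14 = 15; 15 ≥ 15 — holds.
[4] B = -12 is even — fails.
[5] values 15, -9, -12 are pairwise distinct — holds.
[6] 4E − 4B = 4(9) − 4(-12) = 84 — holds.
[7] G = 15 ≠ 13 and A = 0 ≠ -2; both disjuncts false — fails.
[8] F − A = -9 − 0 = -9 — holds.
[9] E − H = 9 − 14 = -5 — holds.
[10] min(1, -12) = -12, not -14 — fails.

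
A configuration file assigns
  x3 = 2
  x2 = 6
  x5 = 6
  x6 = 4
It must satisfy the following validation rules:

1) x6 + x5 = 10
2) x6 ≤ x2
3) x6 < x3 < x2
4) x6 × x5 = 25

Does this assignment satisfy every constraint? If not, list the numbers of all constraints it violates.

Constraints 3 and 4 do not hold.

1) x6 + x5 = 4 + 6 = 10 — holds.
2) x6 = 4, x2 = 6; 4 ≤ 6 — holds.
3) values 4, 2, 6; x6 = 4 is not < x3 = 2 — does not hold.
4) x6 × x5 = 4 × 6 = 24, not 25 — does not hold.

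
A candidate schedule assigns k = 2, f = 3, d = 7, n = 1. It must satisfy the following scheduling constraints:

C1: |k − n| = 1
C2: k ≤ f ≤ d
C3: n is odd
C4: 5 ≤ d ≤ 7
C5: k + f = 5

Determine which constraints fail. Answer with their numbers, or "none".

The assignment satisfies every constraint.

C1: |2 − 1| = 1 — OK.
C2: values 2 ≤ 3 ≤ 7 — OK.
C3: n = 1 is odd — OK.
C4: d = 7 lies in [5, 7] — OK.
C5: k + f = 2 + 3 = 5 — OK.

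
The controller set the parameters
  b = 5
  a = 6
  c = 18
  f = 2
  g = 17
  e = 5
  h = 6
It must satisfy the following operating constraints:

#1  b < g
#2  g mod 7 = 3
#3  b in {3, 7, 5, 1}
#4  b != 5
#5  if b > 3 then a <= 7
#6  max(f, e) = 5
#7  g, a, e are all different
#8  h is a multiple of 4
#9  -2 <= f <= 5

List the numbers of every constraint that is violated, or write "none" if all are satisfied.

The assignment fails constraints 4 and 8.

#1 b = 5, g = 17; 5 < 17 — satisfied.
#2 17 mod 7 = 3 — satisfied.
#3 b = 5 is in {3, 7, 5, 1} — satisfied.
#4 b = 5, but 5 is required to differ — violated.
#5 b = 5 > 3, so we need a ≤ 7; a = 6 ≤ 7 — satisfied.
#6 max(2, 5) = 5 — satisfied.
#7 values 17, 6, 5 are pairwise distinct — satisfied.
#8 6 = 4*1 + 2, so 4 does not divide 6 — violated.
#9 f = 2 lies in [-2, 5] — satisfied.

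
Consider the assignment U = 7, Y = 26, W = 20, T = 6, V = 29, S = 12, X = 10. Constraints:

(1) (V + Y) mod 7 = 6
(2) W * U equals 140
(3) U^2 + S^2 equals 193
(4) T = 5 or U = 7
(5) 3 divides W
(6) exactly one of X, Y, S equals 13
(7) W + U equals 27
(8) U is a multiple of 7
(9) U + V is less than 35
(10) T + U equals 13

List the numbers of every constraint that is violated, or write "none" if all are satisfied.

(1) V + Y = 55; 55 mod 7 = 6 — satisfied.
(2) W * U = 20 * 7 = 140 — satisfied.
(3) U^2 + S^2 = 7^2 + 12^2 = 49 + 144 = 193 — satisfied.
(4) T = 6 ≠ 5, but U = 7 = 7 (second disjunct) — satisfied.
(5) 20 = 3*6 + 2, so 3 does not divide 20 — violated.
(6) X=10, Y=26, S=12; 0 of them equal 13, not exactly one — violated.
(7) W + U = 20 + 7 = 27 — satisfied.
(8) 7 / 7 = 1, so 7 divides 7 — satisfied.
(9) U + V = 7 + 29 = 36; 36 ≥ 35, bound 35 not met — violated.
(10) T + U = 6 + 7 = 13 — satisfied.

The assignment fails constraints 5, 6, 9.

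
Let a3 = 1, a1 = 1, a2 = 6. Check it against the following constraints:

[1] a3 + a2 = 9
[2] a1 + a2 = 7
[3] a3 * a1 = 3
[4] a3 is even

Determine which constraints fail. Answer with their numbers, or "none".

[1] a3 + a2 = 1 + 6 = 7, not 9  no
[2] a1 + a2 = 1 + 6 = 7  yes
[3] a3 * a1 = 1 * 1 = 1, not 3  no
[4] a3 = 1 is odd  no

Constraints 1, 3, and 4 are violated.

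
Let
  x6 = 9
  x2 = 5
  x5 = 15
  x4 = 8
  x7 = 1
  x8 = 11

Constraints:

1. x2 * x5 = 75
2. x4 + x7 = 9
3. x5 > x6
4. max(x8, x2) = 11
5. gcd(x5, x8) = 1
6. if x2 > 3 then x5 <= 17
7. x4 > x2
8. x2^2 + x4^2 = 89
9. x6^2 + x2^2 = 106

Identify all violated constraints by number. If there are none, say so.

1. x2 * x5 = 5 * 15 = 75  ✔
2. x4 + x7 = 8 + 1 = 9  ✔
3. x5 = 15, x6 = 9; 15 > 9  ✔
4. max(11, 5) = 11  ✔
5. gcd(15, 11) = 1  ✔
6. x2 = 5 > 3, so we need x5 ≤ 17; x5 = 15 ≤ 17  ✔
7. x4 = 8, x2 = 5; 8 > 5  ✔
8. x2^2 + x4^2 = 5^2 + 8^2 = 25 + 64 = 89  ✔
9. x6^2 + x2^2 = 9^2 + 5^2 = 81 + 25 = 106  ✔

The assignment satisfies every constraint.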